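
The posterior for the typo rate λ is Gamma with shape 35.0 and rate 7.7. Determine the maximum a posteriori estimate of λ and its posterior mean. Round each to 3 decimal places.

Mode = (α−1)/β = 34.0/7.7 = 4.416.
Mean = α/β = 35.0/7.7 = 4.545.
The posterior is right-skewed, so the mean exceeds the mode.

MAP = 4.416, posterior mean = 4.545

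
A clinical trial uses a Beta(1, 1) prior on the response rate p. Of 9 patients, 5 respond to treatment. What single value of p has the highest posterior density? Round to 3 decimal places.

0.556

Posterior: Beta(1+5, 1+4) = Beta(6, 5).
Mode = (6−1)/(6+5−2) = 5/9 = 0.556.
With a flat prior the MAP equals the MLE, 5/9.
Mean = 6/(6+5) = 6/11 = 0.545.
This is the posterior mode — the MAP estimate.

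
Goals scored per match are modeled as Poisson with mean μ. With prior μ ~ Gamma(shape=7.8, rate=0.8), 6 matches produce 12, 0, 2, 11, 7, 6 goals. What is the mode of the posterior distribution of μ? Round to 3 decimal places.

6.588

Σ counts = 38. Posterior: Gamma(shape = 7.8+38 = 45.8, rate = 0.8+6 = 6.8).
Mode = (α−1)/β = 44.8/6.8 = 6.588.
Mean = α/β = 45.8/6.8 = 6.735.
This is the posterior mode — the MAP estimate.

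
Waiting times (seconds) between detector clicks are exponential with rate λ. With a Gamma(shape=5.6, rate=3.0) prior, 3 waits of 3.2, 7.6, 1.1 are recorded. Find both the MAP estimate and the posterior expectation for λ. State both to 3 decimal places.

Σ times = 11.9. Posterior: Gamma(shape = 5.6+3 = 8.6, rate = 3.0+11.9 = 14.9).
Mode = (α−1)/β = 7.6/14.9 = 0.510.
Mean = α/β = 8.6/14.9 = 0.577.
Mean > mode: the posterior has a right tail.

λ_MAP = 0.510, E[λ|data] = 0.577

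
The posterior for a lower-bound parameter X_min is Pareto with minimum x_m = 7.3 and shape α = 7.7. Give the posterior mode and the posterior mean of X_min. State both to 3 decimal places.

The Pareto density is strictly decreasing on [x_m, ∞), so the mode is x_m = 7.300.
Mean = α·x_m/(α−1) = 7.7·7.3/6.7 = 8.390.
The mean is pulled above the mode by the posterior's right skew.

X_min_MAP = 7.300, E[X_min|data] = 8.390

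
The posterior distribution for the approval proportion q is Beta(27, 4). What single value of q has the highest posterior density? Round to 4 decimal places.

Mode = (27−1)/(27+4−2) = 26/29 = 0.8966.
Mean = 27/(27+4) = 27/31 = 0.8710.
This is the posterior mode — the MAP estimate.

0.8966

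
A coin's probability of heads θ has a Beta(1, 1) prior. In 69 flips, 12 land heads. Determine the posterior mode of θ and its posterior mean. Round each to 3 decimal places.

Posterior: Beta(1+12, 1+57) = Beta(13, 58).
Mode = (13−1)/(13+58−2) = 12/69 = 0.174.
With a flat prior the MAP equals the MLE, 12/69.
Mean = 13/(13+58) = 13/71 = 0.183.
Right-skewed posterior ⇒ mode < mean.

MAP = 0.174, posterior mean = 0.183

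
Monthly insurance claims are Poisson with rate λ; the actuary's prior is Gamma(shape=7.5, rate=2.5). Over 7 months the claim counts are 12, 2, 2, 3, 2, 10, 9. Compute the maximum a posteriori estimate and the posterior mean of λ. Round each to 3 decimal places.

MAP: 4.895. Posterior mean: 5.000.

Σ counts = 40. Posterior: Gamma(shape = 7.5+40 = 47.5, rate = 2.5+7 = 9.5).
Mode = (α−1)/β = 46.5/9.5 = 4.895.
Mean = α/β = 47.5/9.5 = 5.000.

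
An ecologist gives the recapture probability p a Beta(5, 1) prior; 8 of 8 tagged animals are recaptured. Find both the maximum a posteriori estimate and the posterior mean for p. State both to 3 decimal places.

Posterior: Beta(5+8, 1+0) = Beta(13, 1).
Since β = 1 ≤ 1 and α > 1, the Beta density is monotone increasing on [0,1]; the mode is at 1.
Mean = 13/(13+1) = 0.929.
The mean is pulled below the mode by the posterior's left skew.

MAP = 1.000, posterior mean = 0.929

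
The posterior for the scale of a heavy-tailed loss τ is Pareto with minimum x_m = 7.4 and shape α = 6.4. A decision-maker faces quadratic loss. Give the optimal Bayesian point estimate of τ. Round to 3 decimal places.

8.770

The Pareto density is strictly decreasing on [x_m, ∞), so the mode is x_m = 7.400.
Mean = α·x_m/(α−1) = 6.4·7.4/5.4 = 8.770.
Quadratic loss ⇒ the optimal estimator is the posterior mean.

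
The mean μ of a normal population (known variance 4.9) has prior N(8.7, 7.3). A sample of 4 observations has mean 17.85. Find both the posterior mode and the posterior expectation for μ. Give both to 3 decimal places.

posterior mode = 16.535, posterior expectation = 16.535

Posterior for μ is Normal. Precision-weighted mean: (1/7.3·8.7 + 4/4.9·17.85) / (1/7.3 + 4/4.9) = 16.535.
A Normal posterior is symmetric, so mode = mean.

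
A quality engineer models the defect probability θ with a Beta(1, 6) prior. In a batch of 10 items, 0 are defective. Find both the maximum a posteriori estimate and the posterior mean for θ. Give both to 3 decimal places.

MAP: 0.000. Posterior mean: 0.059.

Posterior: Beta(1+0, 6+10) = Beta(1, 16).
Since α = 1 ≤ 1 and β > 1, the Beta density is monotone decreasing on [0,1]; the mode is at 0.
Mean = 1/(1+16) = 0.059.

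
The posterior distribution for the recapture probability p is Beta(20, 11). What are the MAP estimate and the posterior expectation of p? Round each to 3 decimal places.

Mode = (20−1)/(20+11−2) = 19/29 = 0.655.
Mean = 20/(20+11) = 20/31 = 0.645.

p_MAP = 0.655, E[p|data] = 0.645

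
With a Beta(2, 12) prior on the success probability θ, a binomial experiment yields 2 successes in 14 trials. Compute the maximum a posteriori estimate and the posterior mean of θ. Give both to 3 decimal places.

Posterior: Beta(2+2, 12+12) = Beta(4, 24).
Mode = (4−1)/(4+24−2) = 3/26 = 0.115.
Mean = 4/(4+24) = 4/28 = 0.143.
Right-skewed posterior ⇒ mode < mean.

MAP = 0.115, posterior mean = 0.143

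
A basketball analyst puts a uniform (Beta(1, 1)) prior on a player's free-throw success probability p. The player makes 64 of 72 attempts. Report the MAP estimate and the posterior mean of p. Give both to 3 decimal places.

MAP estimate = 0.889, posterior mean = 0.878

Posterior: Beta(1+64, 1+8) = Beta(65, 9).
Mode = (65−1)/(65+9−2) = 64/72 = 0.889.
Mean = 65/(65+9) = 65/74 = 0.878.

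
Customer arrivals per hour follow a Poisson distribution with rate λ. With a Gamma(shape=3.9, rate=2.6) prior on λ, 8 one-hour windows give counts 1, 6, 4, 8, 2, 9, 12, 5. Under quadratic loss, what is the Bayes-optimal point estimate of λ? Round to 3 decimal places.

Σ counts = 47. Posterior: Gamma(shape = 3.9+47 = 50.9, rate = 2.6+8 = 10.6).
Mode = (α−1)/β = 49.9/10.6 = 4.708.
Mean = α/β = 50.9/10.6 = 4.802.
Quadratic loss ⇒ the optimal estimator is the posterior mean.

4.802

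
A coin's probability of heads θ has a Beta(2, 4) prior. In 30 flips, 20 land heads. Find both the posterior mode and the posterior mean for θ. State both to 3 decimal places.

MAP: 0.618. Posterior mean: 0.611.

Posterior: Beta(2+20, 4+10) = Beta(22, 14).
Mode = (22−1)/(22+14−2) = 21/34 = 0.618.
Mean = 22/(22+14) = 22/36 = 0.611.
The mean is pulled below the mode by the posterior's left skew.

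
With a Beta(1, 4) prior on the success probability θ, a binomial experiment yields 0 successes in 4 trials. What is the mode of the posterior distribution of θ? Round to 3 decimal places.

0.000

Posterior: Beta(1+0, 4+4) = Beta(1, 8).
Since α = 1 ≤ 1 and β > 1, the Beta density is monotone decreasing on [0,1]; the mode is at 0.
Mean = 1/(1+8) = 0.111.
This is the posterior mode — the MAP estimate.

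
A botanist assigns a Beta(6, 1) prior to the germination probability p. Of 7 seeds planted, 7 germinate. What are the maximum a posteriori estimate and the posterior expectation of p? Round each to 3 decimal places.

Posterior: Beta(6+7, 1+0) = Beta(13, 1).
Since β = 1 ≤ 1 and α > 1, the Beta density is monotone increasing on [0,1]; the mode is at 1.
Mean = 13/(13+1) = 0.929.

maximum a posteriori estimate = 1.000, posterior expectation = 0.929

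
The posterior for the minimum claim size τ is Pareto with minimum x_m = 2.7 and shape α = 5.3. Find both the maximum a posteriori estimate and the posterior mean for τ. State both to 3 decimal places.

τ_MAP = 2.700, E[τ|data] = 3.328

The Pareto density is strictly decreasing on [x_m, ∞), so the mode is x_m = 2.700.
Mean = α·x_m/(α−1) = 5.3·2.7/4.3 = 3.328.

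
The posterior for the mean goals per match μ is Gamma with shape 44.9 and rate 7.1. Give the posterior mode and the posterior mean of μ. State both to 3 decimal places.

posterior mode = 6.183, posterior mean = 6.324

Mode = (α−1)/β = 43.9/7.1 = 6.183.
Mean = α/β = 44.9/7.1 = 6.324.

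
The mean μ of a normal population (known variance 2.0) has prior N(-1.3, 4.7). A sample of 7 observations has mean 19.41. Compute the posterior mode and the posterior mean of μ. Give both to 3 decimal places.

posterior mode = 18.223, posterior mean = 18.223

Posterior for μ is Normal. Precision-weighted mean: (1/4.7·-1.3 + 7/2.0·19.41) / (1/4.7 + 7/2.0) = 18.223.
A Normal posterior is symmetric, so mode = mean.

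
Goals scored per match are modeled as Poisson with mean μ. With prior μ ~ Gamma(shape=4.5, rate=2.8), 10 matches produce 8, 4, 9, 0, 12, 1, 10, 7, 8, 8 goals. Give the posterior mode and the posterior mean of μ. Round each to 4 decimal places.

MAP = 5.5078, posterior mean = 5.5859

Σ counts = 67. Posterior: Gamma(shape = 4.5+67 = 71.5, rate = 2.8+10 = 12.8).
Mode = (α−1)/β = 70.5/12.8 = 5.5078.
Mean = α/β = 71.5/12.8 = 5.5859.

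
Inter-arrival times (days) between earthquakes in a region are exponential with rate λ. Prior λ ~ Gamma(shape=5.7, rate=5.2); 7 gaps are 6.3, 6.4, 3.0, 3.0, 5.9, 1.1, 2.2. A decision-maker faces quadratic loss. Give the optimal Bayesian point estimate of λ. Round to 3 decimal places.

Σ times = 27.9. Posterior: Gamma(shape = 5.7+7 = 12.7, rate = 5.2+27.9 = 33.1).
Mode = (α−1)/β = 11.7/33.1 = 0.353.
Mean = α/β = 12.7/33.1 = 0.384.
Quadratic loss ⇒ the optimal estimator is the posterior mean.

0.384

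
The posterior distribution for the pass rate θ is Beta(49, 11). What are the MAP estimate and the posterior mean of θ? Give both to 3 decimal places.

Mode = (49−1)/(49+11−2) = 48/58 = 0.828.
Mean = 49/(49+11) = 49/60 = 0.817.

MAP = 0.828; posterior mean = 0.817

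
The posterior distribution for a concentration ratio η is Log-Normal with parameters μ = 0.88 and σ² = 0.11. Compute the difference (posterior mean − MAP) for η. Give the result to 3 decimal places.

Mode = exp(μ − σ²) = exp(0.77) = 2.160.
Mean = exp(μ + σ²/2) = exp(0.935) = 2.547.
Difference = 2.547 − 2.160 = 0.387.

0.387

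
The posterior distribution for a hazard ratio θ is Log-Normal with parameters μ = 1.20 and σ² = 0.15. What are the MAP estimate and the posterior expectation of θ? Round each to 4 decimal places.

Mode = exp(μ − σ²) = exp(1.05) = 2.8577.
Mean = exp(μ + σ²/2) = exp(1.275) = 3.5787.

MAP estimate = 2.8577, posterior expectation = 3.5787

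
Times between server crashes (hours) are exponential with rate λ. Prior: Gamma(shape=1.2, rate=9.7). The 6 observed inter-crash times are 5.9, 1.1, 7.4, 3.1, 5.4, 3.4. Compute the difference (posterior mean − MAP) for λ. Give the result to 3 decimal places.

0.028

Σ times = 26.3. Posterior: Gamma(shape = 1.2+6 = 7.2, rate = 9.7+26.3 = 36.0).
Mode = (α−1)/β = 6.2/36.0 = 0.172.
Mean = α/β = 7.2/36.0 = 0.200.
Difference = 0.200 − 0.172 = 0.028.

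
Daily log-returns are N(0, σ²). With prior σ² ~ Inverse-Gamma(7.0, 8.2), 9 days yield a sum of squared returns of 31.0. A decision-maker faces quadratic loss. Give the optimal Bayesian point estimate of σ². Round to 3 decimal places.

Posterior: Inverse-Gamma(shape = 7.0+9/2 = 11.5, scale = 8.2+31.0/2 = 23.7).
Mode = β/(α+1) = 23.7/12.5 = 1.896.
Mean = β/(α−1) = 23.7/10.5 = 2.257.
Quadratic loss ⇒ the optimal estimator is the posterior mean.

2.257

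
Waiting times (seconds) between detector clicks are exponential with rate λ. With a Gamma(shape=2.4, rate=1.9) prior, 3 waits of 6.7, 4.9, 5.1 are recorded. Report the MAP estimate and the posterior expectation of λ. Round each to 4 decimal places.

MAP = 0.2366; posterior mean = 0.2903

Σ times = 16.7. Posterior: Gamma(shape = 2.4+3 = 5.4, rate = 1.9+16.7 = 18.6).
Mode = (α−1)/β = 4.4/18.6 = 0.2366.
Mean = α/β = 5.4/18.6 = 0.2903.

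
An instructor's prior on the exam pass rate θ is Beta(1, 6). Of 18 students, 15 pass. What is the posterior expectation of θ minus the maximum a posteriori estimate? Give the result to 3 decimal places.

-0.012

Posterior: Beta(1+15, 6+3) = Beta(16, 9).
Mode = (16−1)/(16+9−2) = 15/23 = 0.652.
Mean = 16/(16+9) = 16/25 = 0.640.
Difference = 0.640 − 0.652 = -0.012.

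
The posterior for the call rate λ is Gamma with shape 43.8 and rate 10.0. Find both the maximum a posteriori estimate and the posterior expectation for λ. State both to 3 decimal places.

Mode = (α−1)/β = 42.8/10.0 = 4.280.
Mean = α/β = 43.8/10.0 = 4.380.
Mean > mode: the posterior has a right tail.

MAP = 4.280; posterior mean = 4.380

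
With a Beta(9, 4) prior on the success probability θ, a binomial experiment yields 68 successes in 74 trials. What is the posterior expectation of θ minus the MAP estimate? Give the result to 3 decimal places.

-0.009

Posterior: Beta(9+68, 4+6) = Beta(77, 10).
Mode = (77−1)/(77+10−2) = 76/85 = 0.894.
Mean = 77/(77+10) = 77/87 = 0.885.
Difference = 0.885 − 0.894 = -0.009.
The mean is pulled below the mode by the posterior's left skew.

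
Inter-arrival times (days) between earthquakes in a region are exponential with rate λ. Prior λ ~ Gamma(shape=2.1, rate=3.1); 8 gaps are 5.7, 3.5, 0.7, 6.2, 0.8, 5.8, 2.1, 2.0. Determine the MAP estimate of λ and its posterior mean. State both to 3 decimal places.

Σ times = 26.8. Posterior: Gamma(shape = 2.1+8 = 10.1, rate = 3.1+26.8 = 29.9).
Mode = (α−1)/β = 9.1/29.9 = 0.304.
Mean = α/β = 10.1/29.9 = 0.338.

λ_MAP = 0.304, E[λ|data] = 0.338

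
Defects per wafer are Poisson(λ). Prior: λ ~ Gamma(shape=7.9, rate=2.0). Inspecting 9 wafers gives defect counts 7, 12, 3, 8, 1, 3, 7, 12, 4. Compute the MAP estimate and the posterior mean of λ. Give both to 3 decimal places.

λ_MAP = 5.809, E[λ|data] = 5.900

Σ counts = 57. Posterior: Gamma(shape = 7.9+57 = 64.9, rate = 2.0+9 = 11.0).
Mode = (α−1)/β = 63.9/11.0 = 5.809.
Mean = α/β = 64.9/11.0 = 5.900.
The mean is pulled above the mode by the posterior's right skew.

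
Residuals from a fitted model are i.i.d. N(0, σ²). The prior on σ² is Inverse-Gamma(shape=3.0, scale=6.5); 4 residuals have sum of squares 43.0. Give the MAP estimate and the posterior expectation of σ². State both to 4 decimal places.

Posterior: Inverse-Gamma(shape = 3.0+4/2 = 5.0, scale = 6.5+43.0/2 = 28.0).
Mode = β/(α+1) = 28.0/6.0 = 4.6667.
Mean = β/(α−1) = 28.0/4.0 = 7.0000.
The mean is pulled above the mode by the posterior's right skew.

MAP: 4.6667. Posterior mean: 7.0000.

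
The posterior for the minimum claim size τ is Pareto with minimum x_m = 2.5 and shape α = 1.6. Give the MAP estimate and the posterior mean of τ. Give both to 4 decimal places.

MAP estimate = 2.5000, posterior mean = 6.6667

The Pareto density is strictly decreasing on [x_m, ∞), so the mode is x_m = 2.5000.
Mean = α·x_m/(α−1) = 1.6·2.5/0.6 = 6.6667.
Right-skewed posterior ⇒ mode < mean.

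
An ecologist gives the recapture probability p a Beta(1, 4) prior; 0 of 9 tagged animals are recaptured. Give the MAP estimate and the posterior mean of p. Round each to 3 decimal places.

MAP: 0.000. Posterior mean: 0.071.

Posterior: Beta(1+0, 4+9) = Beta(1, 13).
Since α = 1 ≤ 1 and β > 1, the Beta density is monotone decreasing on [0,1]; the mode is at 0.
Mean = 1/(1+13) = 0.071.
Right-skewed posterior ⇒ mode < mean.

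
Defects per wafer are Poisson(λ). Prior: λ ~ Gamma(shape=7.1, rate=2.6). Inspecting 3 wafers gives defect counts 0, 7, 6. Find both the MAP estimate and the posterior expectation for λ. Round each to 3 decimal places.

Σ counts = 13. Posterior: Gamma(shape = 7.1+13 = 20.1, rate = 2.6+3 = 5.6).
Mode = (α−1)/β = 19.1/5.6 = 3.411.
Mean = α/β = 20.1/5.6 = 3.589.

λ_MAP = 3.411, E[λ|data] = 3.589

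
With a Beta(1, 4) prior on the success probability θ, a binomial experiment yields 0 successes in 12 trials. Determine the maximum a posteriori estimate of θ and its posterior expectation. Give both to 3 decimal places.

Posterior: Beta(1+0, 4+12) = Beta(1, 16).
Since α = 1 ≤ 1 and β > 1, the Beta density is monotone decreasing on [0,1]; the mode is at 0.
Mean = 1/(1+16) = 0.059.

MAP = 0.000, posterior mean = 0.059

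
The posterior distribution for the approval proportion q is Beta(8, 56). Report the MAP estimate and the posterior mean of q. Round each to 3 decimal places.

Mode = (8−1)/(8+56−2) = 7/62 = 0.113.
Mean = 8/(8+56) = 8/64 = 0.125.
The posterior is right-skewed, so the mean exceeds the mode.

q_MAP = 0.113, E[q|data] = 0.125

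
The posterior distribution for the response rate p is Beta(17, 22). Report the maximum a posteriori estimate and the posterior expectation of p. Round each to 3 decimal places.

Mode = (17−1)/(17+22−2) = 16/37 = 0.432.
Mean = 17/(17+22) = 17/39 = 0.436.

p_MAP = 0.432, E[p|data] = 0.436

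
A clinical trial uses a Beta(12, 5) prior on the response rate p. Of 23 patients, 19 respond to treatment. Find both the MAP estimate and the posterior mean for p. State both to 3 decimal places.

MAP = 0.789, posterior mean = 0.775

Posterior: Beta(12+19, 5+4) = Beta(31, 9).
Mode = (31−1)/(31+9−2) = 30/38 = 0.789.
Mean = 31/(31+9) = 31/40 = 0.775.
The mean is pulled below the mode by the posterior's left skew.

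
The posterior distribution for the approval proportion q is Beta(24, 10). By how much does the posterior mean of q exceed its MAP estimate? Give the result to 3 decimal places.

Mode = (24−1)/(24+10−2) = 23/32 = 0.719.
Mean = 24/(24+10) = 24/34 = 0.706.
Difference = 0.706 − 0.719 = -0.013.
The mean is pulled below the mode by the posterior's left skew.

-0.013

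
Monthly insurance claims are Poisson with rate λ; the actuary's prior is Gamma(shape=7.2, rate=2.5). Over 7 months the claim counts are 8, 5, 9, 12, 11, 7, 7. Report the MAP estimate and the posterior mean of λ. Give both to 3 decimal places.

λ_MAP = 6.863, E[λ|data] = 6.968

Σ counts = 59. Posterior: Gamma(shape = 7.2+59 = 66.2, rate = 2.5+7 = 9.5).
Mode = (α−1)/β = 65.2/9.5 = 6.863.
Mean = α/β = 66.2/9.5 = 6.968.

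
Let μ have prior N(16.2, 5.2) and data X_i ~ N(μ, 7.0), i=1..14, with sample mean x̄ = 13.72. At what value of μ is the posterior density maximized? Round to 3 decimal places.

Posterior for μ is Normal. Precision-weighted mean: (1/5.2·16.2 + 14/7.0·13.72) / (1/5.2 + 14/7.0) = 13.938.
A Normal posterior is symmetric, so mode = mean.
This is the posterior mode — the MAP estimate.

13.938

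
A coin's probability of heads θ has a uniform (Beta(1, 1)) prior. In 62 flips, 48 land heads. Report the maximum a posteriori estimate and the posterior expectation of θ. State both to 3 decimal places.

MAP: 0.774. Posterior mean: 0.766.

Posterior: Beta(1+48, 1+14) = Beta(49, 15).
Mode = (49−1)/(49+15−2) = 48/62 = 0.774.
Mean = 49/(49+15) = 49/64 = 0.766.
The mean is pulled below the mode by the posterior's left skew.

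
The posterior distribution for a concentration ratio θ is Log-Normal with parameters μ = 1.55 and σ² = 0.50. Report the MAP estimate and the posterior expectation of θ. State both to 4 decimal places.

MAP = 2.8577; posterior mean = 6.0496

Mode = exp(μ − σ²) = exp(1.05) = 2.8577.
Mean = exp(μ + σ²/2) = exp(1.800) = 6.0496.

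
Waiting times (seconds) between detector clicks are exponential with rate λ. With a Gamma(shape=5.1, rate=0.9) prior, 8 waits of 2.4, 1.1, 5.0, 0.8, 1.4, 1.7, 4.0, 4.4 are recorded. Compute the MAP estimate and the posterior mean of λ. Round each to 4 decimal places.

Σ times = 20.8. Posterior: Gamma(shape = 5.1+8 = 13.1, rate = 0.9+20.8 = 21.7).
Mode = (α−1)/β = 12.1/21.7 = 0.5576.
Mean = α/β = 13.1/21.7 = 0.6037.
Right-skewed posterior ⇒ mode < mean.

MAP estimate = 0.5576, posterior mean = 0.6037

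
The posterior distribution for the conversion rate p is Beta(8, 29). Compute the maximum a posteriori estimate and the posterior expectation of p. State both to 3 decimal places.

Mode = (8−1)/(8+29−2) = 7/35 = 0.200.
Mean = 8/(8+29) = 8/37 = 0.216.

MAP: 0.200. Posterior mean: 0.216.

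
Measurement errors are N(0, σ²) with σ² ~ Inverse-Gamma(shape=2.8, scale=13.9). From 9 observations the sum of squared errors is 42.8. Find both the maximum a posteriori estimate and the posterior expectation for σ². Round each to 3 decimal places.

Posterior: Inverse-Gamma(shape = 2.8+9/2 = 7.3, scale = 13.9+42.8/2 = 35.3).
Mode = β/(α+1) = 35.3/8.3 = 4.253.
Mean = β/(α−1) = 35.3/6.3 = 5.603.
The mean is pulled above the mode by the posterior's right skew.

maximum a posteriori estimate = 4.253, posterior expectation = 5.603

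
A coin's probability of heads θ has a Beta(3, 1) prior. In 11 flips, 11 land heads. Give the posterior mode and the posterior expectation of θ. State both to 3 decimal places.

θ_MAP = 1.000, E[θ|data] = 0.933

Posterior: Beta(3+11, 1+0) = Beta(14, 1).
Since β = 1 ≤ 1 and α > 1, the Beta density is monotone increasing on [0,1]; the mode is at 1.
Mean = 14/(14+1) = 0.933.
The posterior is left-skewed, so the mode exceeds the mean.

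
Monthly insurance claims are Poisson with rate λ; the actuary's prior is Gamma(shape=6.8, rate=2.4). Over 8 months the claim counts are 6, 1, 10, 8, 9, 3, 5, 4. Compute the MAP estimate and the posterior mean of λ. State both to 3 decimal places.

MAP: 4.981. Posterior mean: 5.077.

Σ counts = 46. Posterior: Gamma(shape = 6.8+46 = 52.8, rate = 2.4+8 = 10.4).
Mode = (α−1)/β = 51.8/10.4 = 4.981.
Mean = α/β = 52.8/10.4 = 5.077.
Mean > mode: the posterior has a right tail.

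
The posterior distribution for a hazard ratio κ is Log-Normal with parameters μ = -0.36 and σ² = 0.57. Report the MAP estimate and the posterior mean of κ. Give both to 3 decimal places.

Mode = exp(μ − σ²) = exp(-0.93) = 0.395.
Mean = exp(μ + σ²/2) = exp(-0.075) = 0.928.
Right-skewed posterior ⇒ mode < mean.

κ_MAP = 0.395, E[κ|data] = 0.928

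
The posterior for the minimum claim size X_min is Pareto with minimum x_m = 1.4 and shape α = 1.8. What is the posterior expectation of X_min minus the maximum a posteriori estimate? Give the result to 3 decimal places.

1.750

The Pareto density is strictly decreasing on [x_m, ∞), so the mode is x_m = 1.400.
Mean = α·x_m/(α−1) = 1.8·1.4/0.8 = 3.150.
Difference = 3.150 − 1.400 = 1.750.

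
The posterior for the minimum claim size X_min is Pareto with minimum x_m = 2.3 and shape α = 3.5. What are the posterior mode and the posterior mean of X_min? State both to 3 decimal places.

MAP: 2.300. Posterior mean: 3.220.

The Pareto density is strictly decreasing on [x_m, ∞), so the mode is x_m = 2.300.
Mean = α·x_m/(α−1) = 3.5·2.3/2.5 = 3.220.
Mean > mode: the posterior has a right tail.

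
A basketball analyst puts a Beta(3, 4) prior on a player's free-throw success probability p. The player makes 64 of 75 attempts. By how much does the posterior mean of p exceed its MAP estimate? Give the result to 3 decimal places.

Posterior: Beta(3+64, 4+11) = Beta(67, 15).
Mode = (67−1)/(67+15−2) = 66/80 = 0.825.
Mean = 67/(67+15) = 67/82 = 0.817.
Difference = 0.817 − 0.825 = -0.008.

-0.008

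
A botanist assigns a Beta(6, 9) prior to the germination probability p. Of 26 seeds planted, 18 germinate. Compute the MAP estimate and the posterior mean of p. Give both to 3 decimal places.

MAP = 0.590; posterior mean = 0.585

Posterior: Beta(6+18, 9+8) = Beta(24, 17).
Mode = (24−1)/(24+17−2) = 23/39 = 0.590.
Mean = 24/(24+17) = 24/41 = 0.585.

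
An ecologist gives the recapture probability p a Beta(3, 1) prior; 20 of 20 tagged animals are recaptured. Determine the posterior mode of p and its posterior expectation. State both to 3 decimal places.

p_MAP = 1.000, E[p|data] = 0.958

Posterior: Beta(3+20, 1+0) = Beta(23, 1).
Since β = 1 ≤ 1 and α > 1, the Beta density is monotone increasing on [0,1]; the mode is at 1.
Mean = 23/(23+1) = 0.958.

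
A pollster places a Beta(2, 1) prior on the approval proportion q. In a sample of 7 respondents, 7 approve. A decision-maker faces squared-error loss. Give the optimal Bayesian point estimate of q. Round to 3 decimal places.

0.900

Posterior: Beta(2+7, 1+0) = Beta(9, 1).
Since β = 1 ≤ 1 and α > 1, the Beta density is monotone increasing on [0,1]; the mode is at 1.
Mean = 9/(9+1) = 0.900.
Squared-error loss ⇒ the optimal estimator is the posterior mean.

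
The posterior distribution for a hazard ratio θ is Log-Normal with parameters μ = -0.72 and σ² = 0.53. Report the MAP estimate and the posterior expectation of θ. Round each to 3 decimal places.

Mode = exp(μ − σ²) = exp(-1.25) = 0.287.
Mean = exp(μ + σ²/2) = exp(-0.455) = 0.634.

θ_MAP = 0.287, E[θ|data] = 0.634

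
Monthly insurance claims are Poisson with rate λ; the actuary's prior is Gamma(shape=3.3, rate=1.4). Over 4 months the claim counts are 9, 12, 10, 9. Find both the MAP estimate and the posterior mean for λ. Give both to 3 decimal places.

Σ counts = 40. Posterior: Gamma(shape = 3.3+40 = 43.3, rate = 1.4+4 = 5.4).
Mode = (α−1)/β = 42.3/5.4 = 7.833.
Mean = α/β = 43.3/5.4 = 8.019.

MAP estimate = 7.833, posterior mean = 8.019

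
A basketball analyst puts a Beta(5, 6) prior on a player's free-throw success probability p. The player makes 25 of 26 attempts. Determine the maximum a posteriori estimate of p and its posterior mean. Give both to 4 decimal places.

MAP = 0.8286; posterior mean = 0.8108

Posterior: Beta(5+25, 6+1) = Beta(30, 7).
Mode = (30−1)/(30+7−2) = 29/35 = 0.8286.
Mean = 30/(30+7) = 30/37 = 0.8108.
The posterior is left-skewed, so the mode exceeds the mean.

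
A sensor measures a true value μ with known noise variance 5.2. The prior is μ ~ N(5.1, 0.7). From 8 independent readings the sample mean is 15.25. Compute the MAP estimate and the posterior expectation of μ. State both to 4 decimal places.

Posterior for μ is Normal. Precision-weighted mean: (1/0.7·5.1 + 8/5.2·15.25) / (1/0.7 + 8/5.2) = 10.3630.
A Normal posterior is symmetric, so mode = mean.

MAP estimate = 10.3630, posterior expectation = 10.3630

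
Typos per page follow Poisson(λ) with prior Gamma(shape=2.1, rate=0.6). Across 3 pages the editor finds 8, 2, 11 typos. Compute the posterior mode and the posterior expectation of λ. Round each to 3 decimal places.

MAP: 6.139. Posterior mean: 6.417.

Σ counts = 21. Posterior: Gamma(shape = 2.1+21 = 23.1, rate = 0.6+3 = 3.6).
Mode = (α−1)/β = 22.1/3.6 = 6.139.
Mean = α/β = 23.1/3.6 = 6.417.
The mean is pulled above the mode by the posterior's right skew.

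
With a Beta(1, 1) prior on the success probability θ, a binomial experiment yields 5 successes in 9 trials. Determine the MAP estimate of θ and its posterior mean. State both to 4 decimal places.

MAP = 0.5556, posterior mean = 0.5455

Posterior: Beta(1+5, 1+4) = Beta(6, 5).
Mode = (6−1)/(6+5−2) = 5/9 = 0.5556.
With a flat prior the MAP equals the MLE, 5/9.
Mean = 6/(6+5) = 6/11 = 0.5455.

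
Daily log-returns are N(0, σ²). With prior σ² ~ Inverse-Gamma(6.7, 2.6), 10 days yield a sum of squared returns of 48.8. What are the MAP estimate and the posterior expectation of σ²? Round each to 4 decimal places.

MAP = 2.1260, posterior mean = 2.5234

Posterior: Inverse-Gamma(shape = 6.7+10/2 = 11.7, scale = 2.6+48.8/2 = 27.0).
Mode = β/(α+1) = 27.0/12.7 = 2.1260.
Mean = β/(α−1) = 27.0/10.7 = 2.5234.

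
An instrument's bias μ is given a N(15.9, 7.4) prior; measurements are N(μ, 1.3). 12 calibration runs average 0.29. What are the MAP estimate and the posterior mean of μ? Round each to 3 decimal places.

MAP = 0.515, posterior mean = 0.515

Posterior for μ is Normal. Precision-weighted mean: (1/7.4·15.9 + 12/1.3·0.29) / (1/7.4 + 12/1.3) = 0.515.
A Normal posterior is symmetric, so mode = mean.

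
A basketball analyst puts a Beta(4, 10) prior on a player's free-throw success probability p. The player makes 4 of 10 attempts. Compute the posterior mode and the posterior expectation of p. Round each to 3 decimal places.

Posterior: Beta(4+4, 10+6) = Beta(8, 16).
Mode = (8−1)/(8+16−2) = 7/22 = 0.318.
Mean = 8/(8+16) = 8/24 = 0.333.
Mean > mode: the posterior has a right tail.

MAP = 0.318, posterior mean = 0.333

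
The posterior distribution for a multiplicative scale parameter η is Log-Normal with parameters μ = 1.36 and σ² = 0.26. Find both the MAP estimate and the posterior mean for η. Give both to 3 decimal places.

η_MAP = 3.004, E[η|data] = 4.437

Mode = exp(μ − σ²) = exp(1.10) = 3.004.
Mean = exp(μ + σ²/2) = exp(1.490) = 4.437.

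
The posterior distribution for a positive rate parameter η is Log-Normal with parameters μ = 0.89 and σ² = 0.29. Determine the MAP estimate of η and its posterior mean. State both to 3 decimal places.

MAP estimate = 1.822, posterior mean = 2.815

Mode = exp(μ − σ²) = exp(0.60) = 1.822.
Mean = exp(μ + σ²/2) = exp(1.035) = 2.815.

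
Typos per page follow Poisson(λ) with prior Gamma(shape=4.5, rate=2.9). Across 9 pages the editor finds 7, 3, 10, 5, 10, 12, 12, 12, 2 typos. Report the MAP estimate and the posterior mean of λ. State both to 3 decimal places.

MAP estimate = 6.429, posterior mean = 6.513

Σ counts = 73. Posterior: Gamma(shape = 4.5+73 = 77.5, rate = 2.9+9 = 11.9).
Mode = (α−1)/β = 76.5/11.9 = 6.429.
Mean = α/β = 77.5/11.9 = 6.513.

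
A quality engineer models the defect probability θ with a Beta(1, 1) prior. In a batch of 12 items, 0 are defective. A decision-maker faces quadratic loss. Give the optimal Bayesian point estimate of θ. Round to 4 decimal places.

Posterior: Beta(1+0, 1+12) = Beta(1, 13).
Since α = 1 ≤ 1 and β > 1, the Beta density is monotone decreasing on [0,1]; the mode is at 0.
Mean = 1/(1+13) = 0.0714.
Quadratic loss ⇒ the optimal estimator is the posterior mean.

0.0714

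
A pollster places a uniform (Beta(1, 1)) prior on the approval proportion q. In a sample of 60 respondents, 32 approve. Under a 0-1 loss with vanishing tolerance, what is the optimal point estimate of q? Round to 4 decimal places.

0.5333

Posterior: Beta(1+32, 1+28) = Beta(33, 29).
Mode = (33−1)/(33+29−2) = 32/60 = 0.5333.
With a flat prior the MAP equals the MLE, 32/60.
Mean = 33/(33+29) = 33/62 = 0.5323.
This is the posterior mode — the MAP estimate.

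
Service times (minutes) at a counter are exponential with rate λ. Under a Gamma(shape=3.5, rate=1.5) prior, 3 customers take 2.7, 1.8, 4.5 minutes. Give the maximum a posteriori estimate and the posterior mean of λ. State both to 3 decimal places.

Σ times = 9.0. Posterior: Gamma(shape = 3.5+3 = 6.5, rate = 1.5+9.0 = 10.5).
Mode = (α−1)/β = 5.5/10.5 = 0.524.
Mean = α/β = 6.5/10.5 = 0.619.
The posterior is right-skewed, so the mean exceeds the mode.

MAP: 0.524. Posterior mean: 0.619.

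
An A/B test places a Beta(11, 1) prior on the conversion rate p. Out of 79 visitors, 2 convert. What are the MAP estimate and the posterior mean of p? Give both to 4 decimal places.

p_MAP = 0.1348, E[p|data] = 0.1429

Posterior: Beta(11+2, 1+77) = Beta(13, 78).
Mode = (13−1)/(13+78−2) = 12/89 = 0.1348.
Mean = 13/(13+78) = 13/91 = 0.1429.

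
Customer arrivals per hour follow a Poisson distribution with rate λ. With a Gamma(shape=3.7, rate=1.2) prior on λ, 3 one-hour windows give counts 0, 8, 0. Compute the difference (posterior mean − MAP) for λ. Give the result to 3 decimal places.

Σ counts = 8. Posterior: Gamma(shape = 3.7+8 = 11.7, rate = 1.2+3 = 4.2).
Mode = (α−1)/β = 10.7/4.2 = 2.548.
Mean = α/β = 11.7/4.2 = 2.786.
Difference = 2.786 − 2.548 = 0.238.

0.238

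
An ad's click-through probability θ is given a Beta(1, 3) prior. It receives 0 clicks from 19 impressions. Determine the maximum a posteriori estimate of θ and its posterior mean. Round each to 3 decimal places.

MAP: 0.000. Posterior mean: 0.043.

Posterior: Beta(1+0, 3+19) = Beta(1, 22).
Since α = 1 ≤ 1 and β > 1, the Beta density is monotone decreasing on [0,1]; the mode is at 0.
Mean = 1/(1+22) = 0.043.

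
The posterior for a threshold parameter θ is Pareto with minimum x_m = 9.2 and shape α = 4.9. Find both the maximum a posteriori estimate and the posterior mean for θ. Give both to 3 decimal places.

θ_MAP = 9.200, E[θ|data] = 11.559

The Pareto density is strictly decreasing on [x_m, ∞), so the mode is x_m = 9.200.
Mean = α·x_m/(α−1) = 4.9·9.2/3.9 = 11.559.
The mean is pulled above the mode by the posterior's right skew.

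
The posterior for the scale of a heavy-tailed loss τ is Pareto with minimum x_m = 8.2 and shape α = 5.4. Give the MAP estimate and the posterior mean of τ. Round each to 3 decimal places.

The Pareto density is strictly decreasing on [x_m, ∞), so the mode is x_m = 8.200.
Mean = α·x_m/(α−1) = 5.4·8.2/4.4 = 10.064.
The posterior is right-skewed, so the mean exceeds the mode.

τ_MAP = 8.200, E[τ|data] = 10.064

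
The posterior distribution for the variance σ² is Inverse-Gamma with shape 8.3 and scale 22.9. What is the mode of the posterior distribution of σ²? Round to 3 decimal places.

2.462

Mode = β/(α+1) = 22.9/9.3 = 2.462.
Mean = β/(α−1) = 22.9/7.3 = 3.137.
This is the posterior mode — the MAP estimate.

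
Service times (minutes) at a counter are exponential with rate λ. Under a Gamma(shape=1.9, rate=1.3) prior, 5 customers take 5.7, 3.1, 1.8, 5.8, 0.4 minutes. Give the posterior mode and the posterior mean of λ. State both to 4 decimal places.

Σ times = 16.8. Posterior: Gamma(shape = 1.9+5 = 6.9, rate = 1.3+16.8 = 18.1).
Mode = (α−1)/β = 5.9/18.1 = 0.3260.
Mean = α/β = 6.9/18.1 = 0.3812.

posterior mode = 0.3260, posterior mean = 0.3812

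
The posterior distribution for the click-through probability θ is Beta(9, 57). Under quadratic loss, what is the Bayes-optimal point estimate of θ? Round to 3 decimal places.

0.136

Mode = (9−1)/(9+57−2) = 8/64 = 0.125.
Mean = 9/(9+57) = 9/66 = 0.136.
Quadratic loss ⇒ the optimal estimator is the posterior mean.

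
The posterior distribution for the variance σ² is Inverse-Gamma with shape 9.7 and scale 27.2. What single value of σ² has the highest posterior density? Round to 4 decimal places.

2.5421

Mode = β/(α+1) = 27.2/10.7 = 2.5421.
Mean = β/(α−1) = 27.2/8.7 = 3.1264.
This is the posterior mode — the MAP estimate.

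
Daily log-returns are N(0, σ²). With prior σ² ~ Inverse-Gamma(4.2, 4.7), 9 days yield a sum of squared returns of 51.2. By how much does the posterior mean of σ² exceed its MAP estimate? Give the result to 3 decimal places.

Posterior: Inverse-Gamma(shape = 4.2+9/2 = 8.7, scale = 4.7+51.2/2 = 30.3).
Mode = β/(α+1) = 30.3/9.7 = 3.124.
Mean = β/(α−1) = 30.3/7.7 = 3.935.
Difference = 3.935 − 3.124 = 0.811.
Mean > mode: the posterior has a right tail.

0.811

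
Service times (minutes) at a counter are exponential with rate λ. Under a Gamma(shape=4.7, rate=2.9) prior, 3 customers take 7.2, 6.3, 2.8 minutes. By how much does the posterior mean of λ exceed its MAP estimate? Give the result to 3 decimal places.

0.052

Σ times = 16.3. Posterior: Gamma(shape = 4.7+3 = 7.7, rate = 2.9+16.3 = 19.2).
Mode = (α−1)/β = 6.7/19.2 = 0.349.
Mean = α/β = 7.7/19.2 = 0.401.
Difference = 0.401 − 0.349 = 0.052.
Right-skewed posterior ⇒ mode < mean.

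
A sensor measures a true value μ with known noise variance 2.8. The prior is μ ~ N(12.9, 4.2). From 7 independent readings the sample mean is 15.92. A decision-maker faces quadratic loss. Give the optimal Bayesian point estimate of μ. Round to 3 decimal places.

Posterior for μ is Normal. Precision-weighted mean: (1/4.2·12.9 + 7/2.8·15.92) / (1/4.2 + 7/2.8) = 15.657.
A Normal posterior is symmetric, so mode = mean.
Quadratic loss ⇒ the optimal estimator is the posterior mean.

15.657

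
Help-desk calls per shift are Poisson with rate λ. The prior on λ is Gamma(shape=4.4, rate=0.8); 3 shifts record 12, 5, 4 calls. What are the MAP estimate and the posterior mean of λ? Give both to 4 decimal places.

Σ counts = 21. Posterior: Gamma(shape = 4.4+21 = 25.4, rate = 0.8+3 = 3.8).
Mode = (α−1)/β = 24.4/3.8 = 6.4211.
Mean = α/β = 25.4/3.8 = 6.6842.
The posterior is right-skewed, so the mean exceeds the mode.

MAP = 6.4211; posterior mean = 6.6842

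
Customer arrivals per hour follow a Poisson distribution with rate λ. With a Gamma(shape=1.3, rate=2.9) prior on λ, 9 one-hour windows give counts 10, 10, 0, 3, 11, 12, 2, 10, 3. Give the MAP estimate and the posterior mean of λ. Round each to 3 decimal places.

Σ counts = 61. Posterior: Gamma(shape = 1.3+61 = 62.3, rate = 2.9+9 = 11.9).
Mode = (α−1)/β = 61.3/11.9 = 5.151.
Mean = α/β = 62.3/11.9 = 5.235.
Mean > mode: the posterior has a right tail.

MAP estimate = 5.151, posterior mean = 5.235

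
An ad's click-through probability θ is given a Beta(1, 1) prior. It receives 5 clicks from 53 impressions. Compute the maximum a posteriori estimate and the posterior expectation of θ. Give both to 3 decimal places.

MAP = 0.094; posterior mean = 0.109

Posterior: Beta(1+5, 1+48) = Beta(6, 49).
Mode = (6−1)/(6+49−2) = 5/53 = 0.094.
Mean = 6/(6+49) = 6/55 = 0.109.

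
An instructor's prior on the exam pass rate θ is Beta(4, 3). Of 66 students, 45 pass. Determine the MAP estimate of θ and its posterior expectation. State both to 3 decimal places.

Posterior: Beta(4+45, 3+21) = Beta(49, 24).
Mode = (49−1)/(49+24−2) = 48/71 = 0.676.
Mean = 49/(49+24) = 49/73 = 0.671.

MAP = 0.676; posterior mean = 0.671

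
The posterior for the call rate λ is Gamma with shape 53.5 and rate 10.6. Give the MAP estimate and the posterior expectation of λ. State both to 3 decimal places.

Mode = (α−1)/β = 52.5/10.6 = 4.953.
Mean = α/β = 53.5/10.6 = 5.047.

MAP = 4.953, posterior mean = 5.047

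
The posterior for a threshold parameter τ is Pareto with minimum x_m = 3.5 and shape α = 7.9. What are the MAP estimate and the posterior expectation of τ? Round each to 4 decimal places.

MAP: 3.5000. Posterior mean: 4.0072.

The Pareto density is strictly decreasing on [x_m, ∞), so the mode is x_m = 3.5000.
Mean = α·x_m/(α−1) = 7.9·3.5/6.9 = 4.0072.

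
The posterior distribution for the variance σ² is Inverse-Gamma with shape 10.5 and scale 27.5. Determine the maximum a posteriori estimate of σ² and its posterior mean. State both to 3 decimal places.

Mode = β/(α+1) = 27.5/11.5 = 2.391.
Mean = β/(α−1) = 27.5/9.5 = 2.895.
Right-skewed posterior ⇒ mode < mean.

σ²_MAP = 2.391, E[σ²|data] = 2.895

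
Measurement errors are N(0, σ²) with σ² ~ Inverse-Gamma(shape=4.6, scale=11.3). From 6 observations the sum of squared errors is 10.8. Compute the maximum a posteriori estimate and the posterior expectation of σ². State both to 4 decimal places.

maximum a posteriori estimate = 1.9419, posterior expectation = 2.5303

Posterior: Inverse-Gamma(shape = 4.6+6/2 = 7.6, scale = 11.3+10.8/2 = 16.7).
Mode = β/(α+1) = 16.7/8.6 = 1.9419.
Mean = β/(α−1) = 16.7/6.6 = 2.5303.
The mean is pulled above the mode by the posterior's right skew.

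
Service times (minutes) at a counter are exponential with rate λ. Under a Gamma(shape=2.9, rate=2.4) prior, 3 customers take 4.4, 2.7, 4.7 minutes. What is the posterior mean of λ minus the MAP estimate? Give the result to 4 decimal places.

Σ times = 11.8. Posterior: Gamma(shape = 2.9+3 = 5.9, rate = 2.4+11.8 = 14.2).
Mode = (α−1)/β = 4.9/14.2 = 0.3451.
Mean = α/β = 5.9/14.2 = 0.4155.
Difference = 0.4155 − 0.3451 = 0.0704.

0.0704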